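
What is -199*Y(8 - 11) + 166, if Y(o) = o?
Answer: 763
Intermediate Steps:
-199*Y(8 - 11) + 166 = -199*(8 - 11) + 166 = -199*(-3) + 166 = 597 + 166 = 763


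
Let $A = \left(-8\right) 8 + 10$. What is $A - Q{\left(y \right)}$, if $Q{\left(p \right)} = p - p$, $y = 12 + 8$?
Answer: $-54$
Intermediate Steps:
$y = 20$
$A = -54$ ($A = -64 + 10 = -54$)
$Q{\left(p \right)} = 0$
$A - Q{\left(y \right)} = -54 - 0 = -54 + 0 = -54$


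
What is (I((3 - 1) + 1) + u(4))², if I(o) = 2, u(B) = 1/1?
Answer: 9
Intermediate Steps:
u(B) = 1
(I((3 - 1) + 1) + u(4))² = (2 + 1)² = 3² = 9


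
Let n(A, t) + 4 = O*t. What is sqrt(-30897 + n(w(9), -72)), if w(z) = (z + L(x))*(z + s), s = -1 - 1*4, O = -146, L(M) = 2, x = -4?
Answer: I*sqrt(20389) ≈ 142.79*I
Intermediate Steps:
s = -5 (s = -1 - 4 = -5)
w(z) = (-5 + z)*(2 + z) (w(z) = (z + 2)*(z - 5) = (2 + z)*(-5 + z) = (-5 + z)*(2 + z))
n(A, t) = -4 - 146*t
sqrt(-30897 + n(w(9), -72)) = sqrt(-30897 + (-4 - 146*(-72))) = sqrt(-30897 + (-4 + 10512)) = sqrt(-30897 + 10508) = sqrt(-20389) = I*sqrt(20389)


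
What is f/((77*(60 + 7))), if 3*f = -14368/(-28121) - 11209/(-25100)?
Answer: 675845089/10924240796700 ≈ 6.1867e-5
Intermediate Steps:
f = 675845089/2117511300 (f = (-14368/(-28121) - 11209/(-25100))/3 = (-14368*(-1/28121) - 11209*(-1/25100))/3 = (14368/28121 + 11209/25100)/3 = (1/3)*(675845089/705837100) = 675845089/2117511300 ≈ 0.31917)
f/((77*(60 + 7))) = 675845089/(2117511300*((77*(60 + 7)))) = 675845089/(2117511300*((77*67))) = (675845089/2117511300)/5159 = (675845089/2117511300)*(1/5159) = 675845089/10924240796700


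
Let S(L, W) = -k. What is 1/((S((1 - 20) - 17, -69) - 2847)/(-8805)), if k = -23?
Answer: 8805/2824 ≈ 3.1179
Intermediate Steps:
S(L, W) = 23 (S(L, W) = -1*(-23) = 23)
1/((S((1 - 20) - 17, -69) - 2847)/(-8805)) = 1/((23 - 2847)/(-8805)) = 1/(-2824*(-1/8805)) = 1/(2824/8805) = 8805/2824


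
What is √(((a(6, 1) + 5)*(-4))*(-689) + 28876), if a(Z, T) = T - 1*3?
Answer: 2*√9286 ≈ 192.73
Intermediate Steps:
a(Z, T) = -3 + T (a(Z, T) = T - 3 = -3 + T)
√(((a(6, 1) + 5)*(-4))*(-689) + 28876) = √((((-3 + 1) + 5)*(-4))*(-689) + 28876) = √(((-2 + 5)*(-4))*(-689) + 28876) = √((3*(-4))*(-689) + 28876) = √(-12*(-689) + 28876) = √(8268 + 28876) = √37144 = 2*√9286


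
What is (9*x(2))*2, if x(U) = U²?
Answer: 72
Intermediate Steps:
(9*x(2))*2 = (9*2²)*2 = (9*4)*2 = 36*2 = 72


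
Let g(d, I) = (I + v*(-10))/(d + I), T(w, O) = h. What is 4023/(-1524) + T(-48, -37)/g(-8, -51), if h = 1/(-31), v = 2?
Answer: -2981513/1118108 ≈ -2.6666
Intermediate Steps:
h = -1/31 ≈ -0.032258
T(w, O) = -1/31
g(d, I) = (-20 + I)/(I + d) (g(d, I) = (I + 2*(-10))/(d + I) = (I - 20)/(I + d) = (-20 + I)/(I + d))
4023/(-1524) + T(-48, -37)/g(-8, -51) = 4023/(-1524) - (-51 - 8)/(-20 - 51)/31 = 4023*(-1/1524) - 1/(31*(-71/(-59))) = -1341/508 - 1/(31*((-1/59*(-71)))) = -1341/508 - 1/(31*71/59) = -1341/508 - 1/31*59/71 = -1341/508 - 59/2201 = -2981513/1118108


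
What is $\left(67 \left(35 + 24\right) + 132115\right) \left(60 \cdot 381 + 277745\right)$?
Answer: $40902721140$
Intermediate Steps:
$\left(67 \left(35 + 24\right) + 132115\right) \left(60 \cdot 381 + 277745\right) = \left(67 \cdot 59 + 132115\right) \left(22860 + 277745\right) = \left(3953 + 132115\right) 300605 = 136068 \cdot 300605 = 40902721140$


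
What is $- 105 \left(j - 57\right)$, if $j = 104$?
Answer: $-4935$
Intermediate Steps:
$- 105 \left(j - 57\right) = - 105 \left(104 - 57\right) = \left(-105\right) 47 = -4935$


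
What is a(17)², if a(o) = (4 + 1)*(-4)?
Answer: 400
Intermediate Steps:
a(o) = -20 (a(o) = 5*(-4) = -20)
a(17)² = (-20)² = 400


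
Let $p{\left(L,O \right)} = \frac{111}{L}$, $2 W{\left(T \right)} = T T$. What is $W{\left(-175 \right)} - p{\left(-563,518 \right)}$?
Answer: $\frac{17242097}{1126} \approx 15313.0$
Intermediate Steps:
$W{\left(T \right)} = \frac{T^{2}}{2}$ ($W{\left(T \right)} = \frac{T T}{2} = \frac{T^{2}}{2}$)
$W{\left(-175 \right)} - p{\left(-563,518 \right)} = \frac{\left(-175\right)^{2}}{2} - \frac{111}{-563} = \frac{1}{2} \cdot 30625 - 111 \left(- \frac{1}{563}\right) = \frac{30625}{2} - - \frac{111}{563} = \frac{30625}{2} + \frac{111}{563} = \frac{17242097}{1126}$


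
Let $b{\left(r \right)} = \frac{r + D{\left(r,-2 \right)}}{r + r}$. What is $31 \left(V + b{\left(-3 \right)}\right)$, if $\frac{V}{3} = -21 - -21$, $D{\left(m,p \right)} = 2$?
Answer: $\frac{31}{6} \approx 5.1667$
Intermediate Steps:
$b{\left(r \right)} = \frac{2 + r}{2 r}$ ($b{\left(r \right)} = \frac{r + 2}{r + r} = \frac{2 + r}{2 r}$)
$V = 0$ ($V = 3 \left(-21 - -21\right) = 3 \left(-21 + 21\right) = 3 \cdot 0 = 0$)
$31 \left(V + b{\left(-3 \right)}\right) = 31 \left(0 + \frac{2 - 3}{2 \left(-3\right)}\right) = 31 \left(0 + \frac{1}{2} \left(- \frac{1}{3}\right) \left(-1\right)\right) = 31 \left(0 + \frac{1}{6}\right) = 31 \cdot \frac{1}{6} = \frac{31}{6}$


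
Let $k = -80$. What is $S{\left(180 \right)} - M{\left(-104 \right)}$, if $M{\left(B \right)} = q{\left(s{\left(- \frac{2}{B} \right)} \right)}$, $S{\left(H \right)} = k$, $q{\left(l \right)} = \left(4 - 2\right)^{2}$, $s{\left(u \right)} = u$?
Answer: $-84$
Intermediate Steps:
$q{\left(l \right)} = 4$ ($q{\left(l \right)} = 2^{2} = 4$)
$S{\left(H \right)} = -80$
$M{\left(B \right)} = 4$
$S{\left(180 \right)} - M{\left(-104 \right)} = -80 - 4 = -84$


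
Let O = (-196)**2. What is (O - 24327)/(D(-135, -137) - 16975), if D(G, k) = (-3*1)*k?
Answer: -14089/16564 ≈ -0.85058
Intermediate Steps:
D(G, k) = -3*k
O = 38416
(O - 24327)/(D(-135, -137) - 16975) = (38416 - 24327)/(-3*(-137) - 16975) = 14089/(411 - 16975) = 14089/(-16564) = 14089*(-1/16564) = -14089/16564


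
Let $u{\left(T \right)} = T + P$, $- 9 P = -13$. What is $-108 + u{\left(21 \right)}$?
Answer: $- \frac{770}{9} \approx -85.556$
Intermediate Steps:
$P = \frac{13}{9}$ ($P = \left(- \frac{1}{9}\right) \left(-13\right) = \frac{13}{9} \approx 1.4444$)
$u{\left(T \right)} = \frac{13}{9} + T$ ($u{\left(T \right)} = T + \frac{13}{9} = \frac{13}{9} + T$)
$-108 + u{\left(21 \right)} = -108 + \left(\frac{13}{9} + 21\right) = -108 + \frac{202}{9} = - \frac{770}{9}$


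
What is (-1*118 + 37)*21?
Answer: -1701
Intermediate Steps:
(-1*118 + 37)*21 = (-118 + 37)*21 = -81*21 = -1701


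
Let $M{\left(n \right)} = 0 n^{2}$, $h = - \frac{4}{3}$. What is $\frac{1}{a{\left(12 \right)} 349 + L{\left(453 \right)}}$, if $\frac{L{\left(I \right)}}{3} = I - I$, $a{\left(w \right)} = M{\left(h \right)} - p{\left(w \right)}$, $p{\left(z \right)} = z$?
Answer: $- \frac{1}{4188} \approx -0.00023878$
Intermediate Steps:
$h = - \frac{4}{3}$ ($h = \left(-4\right) \frac{1}{3} = - \frac{4}{3} \approx -1.3333$)
$M{\left(n \right)} = 0$
$a{\left(w \right)} = - w$ ($a{\left(w \right)} = 0 - w = - w$)
$L{\left(I \right)} = 0$ ($L{\left(I \right)} = 3 \left(I - I\right) = 3 \cdot 0 = 0$)
$\frac{1}{a{\left(12 \right)} 349 + L{\left(453 \right)}} = \frac{1}{\left(-1\right) 12 \cdot 349 + 0} = \frac{1}{\left(-12\right) 349 + 0} = \frac{1}{-4188 + 0} = \frac{1}{-4188} = - \frac{1}{4188}$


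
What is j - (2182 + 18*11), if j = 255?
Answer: -2125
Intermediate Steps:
j - (2182 + 18*11) = 255 - (2182 + 18*11) = 255 - (2182 + 198) = 255 - 1*2380 = 255 - 2380 = -2125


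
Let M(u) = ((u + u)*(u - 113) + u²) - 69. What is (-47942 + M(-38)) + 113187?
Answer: 78096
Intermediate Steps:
M(u) = -69 + u² + 2*u*(-113 + u) (M(u) = ((2*u)*(-113 + u) + u²) - 69 = (2*u*(-113 + u) + u²) - 69 = (u² + 2*u*(-113 + u)) - 69 = -69 + u² + 2*u*(-113 + u))
(-47942 + M(-38)) + 113187 = (-47942 + (-69 - 226*(-38) + 3*(-38)²)) + 113187 = (-47942 + (-69 + 8588 + 3*1444)) + 113187 = (-47942 + (-69 + 8588 + 4332)) + 113187 = (-47942 + 12851) + 113187 = -35091 + 113187 = 78096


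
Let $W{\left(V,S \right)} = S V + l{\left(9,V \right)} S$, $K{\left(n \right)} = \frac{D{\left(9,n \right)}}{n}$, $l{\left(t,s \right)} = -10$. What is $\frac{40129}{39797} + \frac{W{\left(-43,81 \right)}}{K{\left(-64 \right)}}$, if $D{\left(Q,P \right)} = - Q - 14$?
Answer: $- \frac{10933382377}{915331} \approx -11945.0$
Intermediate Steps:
$D{\left(Q,P \right)} = -14 - Q$
$K{\left(n \right)} = - \frac{23}{n}$ ($K{\left(n \right)} = \frac{-14 - 9}{n} = - \frac{23}{n}$)
$W{\left(V,S \right)} = - 10 S + S V$ ($W{\left(V,S \right)} = S V - 10 S = - 10 S + S V$)
$\frac{40129}{39797} + \frac{W{\left(-43,81 \right)}}{K{\left(-64 \right)}} = \frac{40129}{39797} + \frac{81 \left(-10 - 43\right)}{\left(-23\right) \frac{1}{-64}} = 40129 \cdot \frac{1}{39797} + \frac{81 \left(-53\right)}{\left(-23\right) \left(- \frac{1}{64}\right)} = \frac{40129}{39797} - \frac{4293}{\frac{23}{64}} = \frac{40129}{39797} - \frac{274752}{23} = - \frac{10933382377}{915331}$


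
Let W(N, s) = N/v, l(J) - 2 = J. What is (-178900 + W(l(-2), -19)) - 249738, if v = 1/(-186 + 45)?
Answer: -428638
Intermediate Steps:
v = -1/141 (v = 1/(-141) = -1/141 ≈ -0.0070922)
l(J) = 2 + J
W(N, s) = -141*N (W(N, s) = N/(-1/141) = N*(-141) = -141*N)
(-178900 + W(l(-2), -19)) - 249738 = (-178900 - 141*(2 - 2)) - 249738 = (-178900 - 141*0) - 249738 = (-178900 + 0) - 249738 = -178900 - 249738 = -428638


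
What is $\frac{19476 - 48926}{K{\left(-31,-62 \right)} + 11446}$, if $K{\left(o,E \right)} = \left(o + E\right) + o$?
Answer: $- \frac{14725}{5661} \approx -2.6011$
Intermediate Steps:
$K{\left(o,E \right)} = E + 2 o$ ($K{\left(o,E \right)} = \left(E + o\right) + o = E + 2 o$)
$\frac{19476 - 48926}{K{\left(-31,-62 \right)} + 11446} = \frac{19476 - 48926}{\left(-62 + 2 \left(-31\right)\right) + 11446} = - \frac{29450}{\left(-62 - 62\right) + 11446} = - \frac{29450}{-124 + 11446} = - \frac{29450}{11322} = \left(-29450\right) \frac{1}{11322} = - \frac{14725}{5661}$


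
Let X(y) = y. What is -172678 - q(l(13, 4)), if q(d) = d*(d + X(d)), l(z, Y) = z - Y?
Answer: -172840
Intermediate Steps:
q(d) = 2*d² (q(d) = d*(d + d) = d*(2*d) = 2*d²)
-172678 - q(l(13, 4)) = -172678 - 2*(13 - 1*4)² = -172678 - 2*(13 - 4)² = -172678 - 2*9² = -172678 - 2*81 = -172678 - 1*162 = -172678 - 162 = -172840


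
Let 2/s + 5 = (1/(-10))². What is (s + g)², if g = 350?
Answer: 30432802500/249001 ≈ 1.2222e+5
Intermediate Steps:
s = -200/499 (s = 2/(-5 + (1/(-10))²) = 2/(-5 + (-⅒)²) = 2/(-5 + 1/100) = 2/(-499/100) = 2*(-100/499) = -200/499 ≈ -0.40080)
(s + g)² = (-200/499 + 350)² = (174450/499)² = 30432802500/249001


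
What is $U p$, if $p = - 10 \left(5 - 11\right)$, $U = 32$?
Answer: $1920$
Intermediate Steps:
$p = 60$ ($p = \left(-10\right) \left(-6\right) = 60$)
$U p = 32 \cdot 60 = 1920$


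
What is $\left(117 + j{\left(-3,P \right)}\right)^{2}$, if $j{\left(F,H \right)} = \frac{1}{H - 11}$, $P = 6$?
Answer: $\frac{341056}{25} \approx 13642.0$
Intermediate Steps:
$j{\left(F,H \right)} = \frac{1}{-11 + H}$
$\left(117 + j{\left(-3,P \right)}\right)^{2} = \left(117 + \frac{1}{-11 + 6}\right)^{2} = \left(117 + \frac{1}{-5}\right)^{2} = \left(117 - \frac{1}{5}\right)^{2} = \left(\frac{584}{5}\right)^{2} = \frac{341056}{25}$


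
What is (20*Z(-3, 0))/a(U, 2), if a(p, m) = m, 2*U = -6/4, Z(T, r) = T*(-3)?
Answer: 90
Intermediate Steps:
Z(T, r) = -3*T
U = -¾ (U = (-6/4)/2 = (-6*¼)/2 = (½)*(-3/2) = -¾ ≈ -0.75000)
(20*Z(-3, 0))/a(U, 2) = (20*(-3*(-3)))/2 = (20*9)*(½) = 180*(½) = 90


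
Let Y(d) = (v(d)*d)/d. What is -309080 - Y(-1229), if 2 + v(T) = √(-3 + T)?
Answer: -309078 - 4*I*√77 ≈ -3.0908e+5 - 35.1*I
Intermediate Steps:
v(T) = -2 + √(-3 + T)
Y(d) = -2 + √(-3 + d) (Y(d) = ((-2 + √(-3 + d))*d)/d = (d*(-2 + √(-3 + d)))/d = -2 + √(-3 + d))
-309080 - Y(-1229) = -309080 - (-2 + √(-3 - 1229)) = -309080 - (-2 + √(-1232)) = -309080 - (-2 + 4*I*√77) = -309080 + (2 - 4*I*√77) = -309078 - 4*I*√77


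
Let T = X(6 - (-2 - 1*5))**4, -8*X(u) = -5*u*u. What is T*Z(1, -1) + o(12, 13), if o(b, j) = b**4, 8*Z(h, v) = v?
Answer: -509152223377/32768 ≈ -1.5538e+7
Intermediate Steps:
Z(h, v) = v/8
X(u) = 5*u**2/8 (X(u) = -(-5)*u*u/8 = -(-5)*u**2/8 = 5*u**2/8)
T = 509831700625/4096 (T = (5*(6 - (-2 - 1*5))**2/8)**4 = (5*(6 - (-2 - 5))**2/8)**4 = (5*(6 - 1*(-7))**2/8)**4 = (5*(6 + 7)**2/8)**4 = ((5/8)*13**2)**4 = ((5/8)*169)**4 = (845/8)**4 = 509831700625/4096 ≈ 1.2447e+8)
T*Z(1, -1) + o(12, 13) = 509831700625*((1/8)*(-1))/4096 + 12**4 = (509831700625/4096)*(-1/8) + 20736 = -509831700625/32768 + 20736 = -509152223377/32768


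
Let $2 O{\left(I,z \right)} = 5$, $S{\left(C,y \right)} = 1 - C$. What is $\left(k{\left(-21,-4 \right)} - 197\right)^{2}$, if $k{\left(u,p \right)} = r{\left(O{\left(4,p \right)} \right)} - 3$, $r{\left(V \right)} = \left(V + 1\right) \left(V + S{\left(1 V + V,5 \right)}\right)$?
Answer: $\frac{674041}{16} \approx 42128.0$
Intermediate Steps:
$O{\left(I,z \right)} = \frac{5}{2}$ ($O{\left(I,z \right)} = \frac{1}{2} \cdot 5 = \frac{5}{2}$)
$r{\left(V \right)} = \left(1 + V\right) \left(1 - V\right)$ ($r{\left(V \right)} = \left(V + 1\right) \left(V - \left(-1 + 2 V\right)\right) = \left(1 + V\right) \left(V - \left(-1 + 2 V\right)\right) = \left(1 + V\right) \left(1 - V\right)$)
$k{\left(u,p \right)} = - \frac{33}{4}$ ($k{\left(u,p \right)} = \left(1 - \left(\frac{5}{2}\right)^{2}\right) - 3 = \left(1 - \frac{25}{4}\right) - 3 = - \frac{21}{4} - 3 = - \frac{33}{4}$)
$\left(k{\left(-21,-4 \right)} - 197\right)^{2} = \left(- \frac{33}{4} - 197\right)^{2} = \left(- \frac{821}{4}\right)^{2} = \frac{674041}{16}$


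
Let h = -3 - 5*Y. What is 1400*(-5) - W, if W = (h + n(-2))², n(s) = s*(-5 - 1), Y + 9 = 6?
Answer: -7576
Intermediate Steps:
Y = -3 (Y = -9 + 6 = -3)
n(s) = -6*s (n(s) = s*(-6) = -6*s)
h = 12 (h = -3 - 5*(-3) = -3 + 15 = 12)
W = 576 (W = (12 - 6*(-2))² = (12 + 12)² = 24² = 576)
1400*(-5) - W = 1400*(-5) - 1*576 = -7000 - 576 = -7576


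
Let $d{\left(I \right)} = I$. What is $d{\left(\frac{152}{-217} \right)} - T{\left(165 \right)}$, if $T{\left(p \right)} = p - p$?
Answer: $- \frac{152}{217} \approx -0.70046$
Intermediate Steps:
$T{\left(p \right)} = 0$
$d{\left(\frac{152}{-217} \right)} - T{\left(165 \right)} = \frac{152}{-217} - 0 = 152 \left(- \frac{1}{217}\right) + 0 = - \frac{152}{217} + 0 = - \frac{152}{217}$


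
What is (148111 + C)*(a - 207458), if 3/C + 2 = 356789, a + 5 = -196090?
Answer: -7108462252655360/118929 ≈ -5.9771e+10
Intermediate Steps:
a = -196095 (a = -5 - 196090 = -196095)
C = 1/118929 (C = 3/(-2 + 356789) = 3/356787 = 3*(1/356787) = 1/118929 ≈ 8.4084e-6)
(148111 + C)*(a - 207458) = (148111 + 1/118929)*(-196095 - 207458) = (17614693120/118929)*(-403553) = -7108462252655360/118929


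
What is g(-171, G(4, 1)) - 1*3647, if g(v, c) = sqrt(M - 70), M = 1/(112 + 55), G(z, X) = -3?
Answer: -3647 + I*sqrt(1952063)/167 ≈ -3647.0 + 8.3662*I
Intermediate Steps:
M = 1/167 ≈ 0.0059880
g(v, c) = I*sqrt(1952063)/167 (g(v, c) = sqrt(1/167 - 70) = sqrt(-11689/167) = I*sqrt(1952063)/167)
g(-171, G(4, 1)) - 1*3647 = I*sqrt(1952063)/167 - 1*3647 = I*sqrt(1952063)/167 - 3647 = -3647 + I*sqrt(1952063)/167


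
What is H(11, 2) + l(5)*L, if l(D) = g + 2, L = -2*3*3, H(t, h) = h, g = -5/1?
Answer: 56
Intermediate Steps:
g = -5 (g = -5*1 = -5)
L = -18 (L = -6*3 = -18)
l(D) = -3 (l(D) = -5 + 2 = -3)
H(11, 2) + l(5)*L = 2 - 3*(-18) = 2 + 54 = 56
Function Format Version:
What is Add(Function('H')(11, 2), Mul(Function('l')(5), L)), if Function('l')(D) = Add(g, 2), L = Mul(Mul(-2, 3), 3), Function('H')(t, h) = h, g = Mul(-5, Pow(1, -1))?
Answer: 56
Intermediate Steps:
g = -5 (g = Mul(-5, 1) = -5)
L = -18 (L = Mul(-6, 3) = -18)
Function('l')(D) = -3 (Function('l')(D) = Add(-5, 2) = -3)
Add(Function('H')(11, 2), Mul(Function('l')(5), L)) = Add(2, Mul(-3, -18)) = Add(2, 54) = 56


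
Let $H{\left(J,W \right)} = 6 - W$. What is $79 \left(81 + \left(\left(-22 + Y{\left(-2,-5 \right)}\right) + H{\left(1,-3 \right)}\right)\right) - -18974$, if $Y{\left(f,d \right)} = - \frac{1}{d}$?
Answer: $\frac{121809}{5} \approx 24362.0$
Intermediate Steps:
$79 \left(81 + \left(\left(-22 + Y{\left(-2,-5 \right)}\right) + H{\left(1,-3 \right)}\right)\right) - -18974 = 79 \left(81 + \left(\left(-22 - \frac{1}{-5}\right) + \left(6 - -3\right)\right)\right) - -18974 = 79 \left(81 + \left(\left(-22 - - \frac{1}{5}\right) + \left(6 + 3\right)\right)\right) + 18974 = 79 \left(81 + \left(\left(-22 + \frac{1}{5}\right) + 9\right)\right) + 18974 = 79 \left(81 + \left(- \frac{109}{5} + 9\right)\right) + 18974 = 79 \left(81 - \frac{64}{5}\right) + 18974 = 79 \cdot \frac{341}{5} + 18974 = \frac{26939}{5} + 18974 = \frac{121809}{5}$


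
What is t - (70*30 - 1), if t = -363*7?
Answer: -4640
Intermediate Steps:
t = -2541
t - (70*30 - 1) = -2541 - (70*30 - 1) = -2541 - (2100 - 1) = -2541 - 1*2099 = -2541 - 2099 = -4640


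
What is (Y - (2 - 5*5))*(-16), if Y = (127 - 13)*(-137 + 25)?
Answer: 203920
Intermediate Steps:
Y = -12768 (Y = 114*(-112) = -12768)
(Y - (2 - 5*5))*(-16) = (-12768 - (2 - 5*5))*(-16) = (-12768 - (2 - 25))*(-16) = (-12768 - 1*(-23))*(-16) = (-12768 + 23)*(-16) = -12745*(-16) = 203920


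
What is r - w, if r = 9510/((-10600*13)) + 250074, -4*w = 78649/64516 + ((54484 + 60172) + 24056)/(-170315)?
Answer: 7573003228749245279/30283045240240 ≈ 2.5007e+5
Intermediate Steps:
w = -4445961043/43952170160 (w = -(78649/64516 + ((54484 + 60172) + 24056)/(-170315))/4 = -(78649*(1/64516) + (114656 + 24056)*(-1/170315))/4 = -(78649/64516 + 138712*(-1/170315))/4 = -(78649/64516 - 138712/170315)/4 = -1/4*4445961043/10988042540 = -4445961043/43952170160 ≈ -0.10115)
r = 3446018769/13780 (r = 9510/(-137800) + 250074 = 9510*(-1/137800) + 250074 = -951/13780 + 250074 = 3446018769/13780 ≈ 2.5007e+5)
r - w = 3446018769/13780 - 1*(-4445961043/43952170160) = 3446018769/13780 + 4445961043/43952170160 = 7573003228749245279/30283045240240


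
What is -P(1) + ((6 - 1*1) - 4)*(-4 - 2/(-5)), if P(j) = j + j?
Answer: -28/5 ≈ -5.6000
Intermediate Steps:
P(j) = 2*j
-P(1) + ((6 - 1*1) - 4)*(-4 - 2/(-5)) = -2 + ((6 - 1*1) - 4)*(-4 - 2/(-5)) = -1*2 + ((6 - 1) - 4)*(-4 - 2*(-⅕)) = -2 + (5 - 4)*(-4 + ⅖) = -2 + 1*(-18/5) = -2 - 18/5 = -28/5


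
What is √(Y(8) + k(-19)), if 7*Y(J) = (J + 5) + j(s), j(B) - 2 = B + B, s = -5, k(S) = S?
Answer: 8*I*√14/7 ≈ 4.2762*I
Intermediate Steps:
j(B) = 2 + 2*B (j(B) = 2 + (B + B) = 2 + 2*B)
Y(J) = -3/7 + J/7 (Y(J) = ((J + 5) + (2 + 2*(-5)))/7 = ((5 + J) + (2 - 10))/7 = ((5 + J) - 8)/7 = (-3 + J)/7 = -3/7 + J/7)
√(Y(8) + k(-19)) = √((-3/7 + (⅐)*8) - 19) = √((-3/7 + 8/7) - 19) = √(5/7 - 19) = √(-128/7) = 8*I*√14/7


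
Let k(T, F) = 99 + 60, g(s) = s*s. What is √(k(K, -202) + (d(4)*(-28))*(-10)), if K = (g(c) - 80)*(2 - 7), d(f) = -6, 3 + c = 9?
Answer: 39*I ≈ 39.0*I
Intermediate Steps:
c = 6 (c = -3 + 9 = 6)
g(s) = s²
K = 220 (K = (6² - 80)*(2 - 7) = (36 - 80)*(-5) = -44*(-5) = 220)
k(T, F) = 159
√(k(K, -202) + (d(4)*(-28))*(-10)) = √(159 - 6*(-28)*(-10)) = √(159 + 168*(-10)) = √(159 - 1680) = √(-1521) = 39*I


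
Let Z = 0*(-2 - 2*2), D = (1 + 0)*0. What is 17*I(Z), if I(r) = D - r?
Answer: 0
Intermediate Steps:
D = 0 (D = 1*0 = 0)
Z = 0 (Z = 0*(-2 - 4) = 0*(-6) = 0)
I(r) = -r (I(r) = 0 - r = -r)
17*I(Z) = 17*(-1*0) = 17*0 = 0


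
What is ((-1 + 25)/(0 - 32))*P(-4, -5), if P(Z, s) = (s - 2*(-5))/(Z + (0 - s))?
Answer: -15/4 ≈ -3.7500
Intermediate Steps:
P(Z, s) = (10 + s)/(Z - s) (P(Z, s) = (s + 10)/(Z - s) = (10 + s)/(Z - s))
((-1 + 25)/(0 - 32))*P(-4, -5) = ((-1 + 25)/(0 - 32))*((10 - 5)/(-4 - 1*(-5))) = (24/(-32))*(5/(-4 + 5)) = (24*(-1/32))*(5/1) = -3*5/4 = -¾*5 = -15/4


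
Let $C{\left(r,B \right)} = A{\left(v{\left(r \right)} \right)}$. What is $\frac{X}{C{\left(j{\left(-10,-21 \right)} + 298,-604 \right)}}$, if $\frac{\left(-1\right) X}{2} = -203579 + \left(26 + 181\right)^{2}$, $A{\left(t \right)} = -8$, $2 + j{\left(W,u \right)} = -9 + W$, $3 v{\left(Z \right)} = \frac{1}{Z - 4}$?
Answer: $- \frac{80365}{2} \approx -40183.0$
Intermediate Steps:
$v{\left(Z \right)} = \frac{1}{3 \left(-4 + Z\right)}$ ($v{\left(Z \right)} = \frac{1}{3 \left(Z - 4\right)} = \frac{1}{3 \left(-4 + Z\right)}$)
$j{\left(W,u \right)} = -11 + W$ ($j{\left(W,u \right)} = -2 + \left(-9 + W\right) = -11 + W$)
$C{\left(r,B \right)} = -8$
$X = 321460$ ($X = - 2 \left(-203579 + \left(26 + 181\right)^{2}\right) = - 2 \left(-203579 + 207^{2}\right) = - 2 \left(-203579 + 42849\right) = \left(-2\right) \left(-160730\right) = 321460$)
$\frac{X}{C{\left(j{\left(-10,-21 \right)} + 298,-604 \right)}} = \frac{321460}{-8} = 321460 \left(- \frac{1}{8}\right) = - \frac{80365}{2}$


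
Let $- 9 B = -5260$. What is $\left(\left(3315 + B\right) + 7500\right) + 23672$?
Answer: $\frac{315643}{9} \approx 35071.0$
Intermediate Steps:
$B = \frac{5260}{9}$ ($B = \left(- \frac{1}{9}\right) \left(-5260\right) = \frac{5260}{9} \approx 584.44$)
$\left(\left(3315 + B\right) + 7500\right) + 23672 = \left(\left(3315 + \frac{5260}{9}\right) + 7500\right) + 23672 = \left(\frac{35095}{9} + 7500\right) + 23672 = \frac{102595}{9} + 23672 = \frac{315643}{9}$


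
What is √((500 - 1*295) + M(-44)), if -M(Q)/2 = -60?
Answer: 5*√13 ≈ 18.028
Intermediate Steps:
M(Q) = 120 (M(Q) = -2*(-60) = 120)
√((500 - 1*295) + M(-44)) = √((500 - 1*295) + 120) = √((500 - 295) + 120) = √(205 + 120) = √325 = 5*√13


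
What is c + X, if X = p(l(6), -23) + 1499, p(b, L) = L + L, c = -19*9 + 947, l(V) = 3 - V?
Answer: 2229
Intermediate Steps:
c = 776 (c = -171 + 947 = 776)
p(b, L) = 2*L
X = 1453 (X = 2*(-23) + 1499 = -46 + 1499 = 1453)
c + X = 776 + 1453 = 2229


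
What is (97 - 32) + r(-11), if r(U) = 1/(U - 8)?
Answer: 1234/19 ≈ 64.947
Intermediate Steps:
r(U) = 1/(-8 + U)
(97 - 32) + r(-11) = (97 - 32) + 1/(-8 - 11) = 65 + 1/(-19) = 65 - 1/19 = 1234/19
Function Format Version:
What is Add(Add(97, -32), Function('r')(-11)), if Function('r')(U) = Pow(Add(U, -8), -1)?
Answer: Rational(1234, 19) ≈ 64.947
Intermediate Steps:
Function('r')(U) = Pow(Add(-8, U), -1)
Add(Add(97, -32), Function('r')(-11)) = Add(Add(97, -32), Pow(Add(-8, -11), -1)) = Add(65, Pow(-19, -1)) = Add(65, Rational(-1, 19)) = Rational(1234, 19)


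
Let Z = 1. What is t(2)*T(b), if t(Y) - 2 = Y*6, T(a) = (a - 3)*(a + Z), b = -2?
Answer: 70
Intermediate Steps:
T(a) = (1 + a)*(-3 + a) (T(a) = (a - 3)*(a + 1) = (-3 + a)*(1 + a) = (1 + a)*(-3 + a))
t(Y) = 2 + 6*Y (t(Y) = 2 + Y*6 = 2 + 6*Y)
t(2)*T(b) = (2 + 6*2)*(-3 + (-2)² - 2*(-2)) = (2 + 12)*(-3 + 4 + 4) = 14*5 = 70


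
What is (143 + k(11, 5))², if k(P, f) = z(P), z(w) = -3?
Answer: 19600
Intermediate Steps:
k(P, f) = -3
(143 + k(11, 5))² = (143 - 3)² = 140² = 19600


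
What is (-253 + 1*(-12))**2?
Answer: 70225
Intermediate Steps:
(-253 + 1*(-12))**2 = (-253 - 12)**2 = (-265)**2 = 70225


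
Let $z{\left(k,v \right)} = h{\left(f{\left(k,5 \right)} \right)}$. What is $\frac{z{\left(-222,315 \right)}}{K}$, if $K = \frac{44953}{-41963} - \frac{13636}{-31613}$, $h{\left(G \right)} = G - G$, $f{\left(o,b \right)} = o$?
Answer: $0$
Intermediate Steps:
$h{\left(G \right)} = 0$
$K = - \frac{848891721}{1326576319}$ ($K = 44953 \left(- \frac{1}{41963}\right) - - \frac{13636}{31613} = - \frac{44953}{41963} + \frac{13636}{31613} = - \frac{848891721}{1326576319} \approx -0.63991$)
$z{\left(k,v \right)} = 0$
$\frac{z{\left(-222,315 \right)}}{K} = \frac{0}{- \frac{848891721}{1326576319}} = 0 \left(- \frac{1326576319}{848891721}\right) = 0$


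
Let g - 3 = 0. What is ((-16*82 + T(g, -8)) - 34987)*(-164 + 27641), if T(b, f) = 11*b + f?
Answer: -996700698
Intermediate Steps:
g = 3 (g = 3 + 0 = 3)
T(b, f) = f + 11*b
((-16*82 + T(g, -8)) - 34987)*(-164 + 27641) = ((-16*82 + (-8 + 11*3)) - 34987)*(-164 + 27641) = ((-1312 + (-8 + 33)) - 34987)*27477 = ((-1312 + 25) - 34987)*27477 = (-1287 - 34987)*27477 = -36274*27477 = -996700698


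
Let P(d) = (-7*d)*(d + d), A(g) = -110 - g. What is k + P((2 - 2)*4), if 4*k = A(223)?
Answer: -333/4 ≈ -83.250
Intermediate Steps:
P(d) = -14*d² (P(d) = (-7*d)*(2*d) = -14*d²)
k = -333/4 (k = (-110 - 1*223)/4 = (-110 - 223)/4 = (¼)*(-333) = -333/4 ≈ -83.250)
k + P((2 - 2)*4) = -333/4 - 14*16*(2 - 2)² = -333/4 - 14*(0*4)² = -333/4 - 14*0² = -333/4 - 14*0 = -333/4 + 0 = -333/4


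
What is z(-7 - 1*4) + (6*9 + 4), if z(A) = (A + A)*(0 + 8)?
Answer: -118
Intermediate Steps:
z(A) = 16*A (z(A) = (2*A)*8 = 16*A)
z(-7 - 1*4) + (6*9 + 4) = 16*(-7 - 1*4) + (6*9 + 4) = 16*(-7 - 4) + (54 + 4) = 16*(-11) + 58 = -176 + 58 = -118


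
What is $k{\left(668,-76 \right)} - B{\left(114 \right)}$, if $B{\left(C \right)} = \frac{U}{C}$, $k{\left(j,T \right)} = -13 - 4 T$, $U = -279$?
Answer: $\frac{11151}{38} \approx 293.45$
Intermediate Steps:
$B{\left(C \right)} = - \frac{279}{C}$
$k{\left(668,-76 \right)} - B{\left(114 \right)} = \left(-13 - -304\right) - - \frac{279}{114} = \left(-13 + 304\right) - \left(-279\right) \frac{1}{114} = 291 - - \frac{93}{38} = 291 + \frac{93}{38} = \frac{11151}{38}$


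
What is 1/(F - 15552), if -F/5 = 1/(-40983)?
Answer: -40983/637367611 ≈ -6.4300e-5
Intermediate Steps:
F = 5/40983 (F = -5/(-40983) = -5*(-1/40983) = 5/40983 ≈ 0.00012200)
1/(F - 15552) = 1/(5/40983 - 15552) = 1/(-637367611/40983) = -40983/637367611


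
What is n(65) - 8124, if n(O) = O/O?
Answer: -8123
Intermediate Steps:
n(O) = 1
n(65) - 8124 = 1 - 8124 = -8123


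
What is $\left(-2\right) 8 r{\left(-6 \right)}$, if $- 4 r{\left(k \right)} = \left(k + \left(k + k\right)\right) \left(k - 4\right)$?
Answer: $720$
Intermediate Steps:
$r{\left(k \right)} = - \frac{3 k \left(-4 + k\right)}{4}$ ($r{\left(k \right)} = - \frac{\left(k + \left(k + k\right)\right) \left(k - 4\right)}{4} = - \frac{\left(k + 2 k\right) \left(-4 + k\right)}{4} = - \frac{3 k \left(-4 + k\right)}{4}$)
$\left(-2\right) 8 r{\left(-6 \right)} = \left(-2\right) 8 \cdot \frac{3}{4} \left(-6\right) \left(4 - -6\right) = - 16 \cdot \frac{3}{4} \left(-6\right) \left(4 + 6\right) = - 16 \cdot \frac{3}{4} \left(-6\right) 10 = \left(-16\right) \left(-45\right) = 720$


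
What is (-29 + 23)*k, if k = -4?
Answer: 24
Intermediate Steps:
(-29 + 23)*k = (-29 + 23)*(-4) = -6*(-4) = 24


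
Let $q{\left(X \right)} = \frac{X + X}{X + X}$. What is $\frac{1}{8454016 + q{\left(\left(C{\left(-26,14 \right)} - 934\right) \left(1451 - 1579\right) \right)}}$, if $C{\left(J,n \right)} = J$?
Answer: $\frac{1}{8454017} \approx 1.1829 \cdot 10^{-7}$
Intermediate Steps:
$q{\left(X \right)} = 1$ ($q{\left(X \right)} = \frac{2 X}{2 X} = 2 X \frac{1}{2 X} = 1$)
$\frac{1}{8454016 + q{\left(\left(C{\left(-26,14 \right)} - 934\right) \left(1451 - 1579\right) \right)}} = \frac{1}{8454016 + 1} = \frac{1}{8454017}$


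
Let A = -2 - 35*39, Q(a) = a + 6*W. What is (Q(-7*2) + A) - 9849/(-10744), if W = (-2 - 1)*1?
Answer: -15021007/10744 ≈ -1398.1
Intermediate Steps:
W = -3 (W = -3*1 = -3)
Q(a) = -18 + a (Q(a) = a + 6*(-3) = a - 18 = -18 + a)
A = -1367 (A = -2 - 1365 = -1367)
(Q(-7*2) + A) - 9849/(-10744) = ((-18 - 7*2) - 1367) - 9849/(-10744) = ((-18 - 14) - 1367) - 9849*(-1/10744) = (-32 - 1367) + 9849/10744 = -1399 + 9849/10744 = -15021007/10744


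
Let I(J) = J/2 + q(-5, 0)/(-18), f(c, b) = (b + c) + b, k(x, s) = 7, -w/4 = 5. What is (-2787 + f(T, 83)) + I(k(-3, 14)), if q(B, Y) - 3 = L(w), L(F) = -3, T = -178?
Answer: -5591/2 ≈ -2795.5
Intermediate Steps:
w = -20 (w = -4*5 = -20)
q(B, Y) = 0 (q(B, Y) = 3 - 3 = 0)
f(c, b) = c + 2*b
I(J) = J/2 (I(J) = J/2 + 0/(-18) = J*(½) + 0*(-1/18) = J/2 + 0 = J/2)
(-2787 + f(T, 83)) + I(k(-3, 14)) = (-2787 + (-178 + 2*83)) + (½)*7 = (-2787 + (-178 + 166)) + 7/2 = (-2787 - 12) + 7/2 = -2799 + 7/2 = -5591/2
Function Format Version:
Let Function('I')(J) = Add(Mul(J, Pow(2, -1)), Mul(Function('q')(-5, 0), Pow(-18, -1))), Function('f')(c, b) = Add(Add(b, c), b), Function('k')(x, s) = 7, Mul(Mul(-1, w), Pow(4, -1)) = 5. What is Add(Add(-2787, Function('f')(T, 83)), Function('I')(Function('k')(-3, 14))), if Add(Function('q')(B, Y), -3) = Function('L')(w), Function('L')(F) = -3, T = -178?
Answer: Rational(-5591, 2) ≈ -2795.5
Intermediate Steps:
w = -20 (w = Mul(-4, 5) = -20)
Function('q')(B, Y) = 0 (Function('q')(B, Y) = Add(3, -3) = 0)
Function('f')(c, b) = Add(c, Mul(2, b))
Function('I')(J) = Mul(Rational(1, 2), J) (Function('I')(J) = Add(Mul(J, Pow(2, -1)), Mul(0, Pow(-18, -1))) = Add(Mul(J, Rational(1, 2)), Mul(0, Rational(-1, 18))) = Add(Mul(Rational(1, 2), J), 0) = Mul(Rational(1, 2), J))
Add(Add(-2787, Function('f')(T, 83)), Function('I')(Function('k')(-3, 14))) = Add(Add(-2787, Add(-178, Mul(2, 83))), Mul(Rational(1, 2), 7)) = Add(Add(-2787, Add(-178, 166)), Rational(7, 2)) = Add(Add(-2787, -12), Rational(7, 2)) = Add(-2799, Rational(7, 2)) = Rational(-5591, 2)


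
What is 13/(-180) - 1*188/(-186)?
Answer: 5237/5580 ≈ 0.93853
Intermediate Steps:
13/(-180) - 1*188/(-186) = 13*(-1/180) - 188*(-1/186) = -13/180 + 94/93 = 5237/5580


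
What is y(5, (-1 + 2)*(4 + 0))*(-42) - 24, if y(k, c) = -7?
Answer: 270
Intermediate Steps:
y(5, (-1 + 2)*(4 + 0))*(-42) - 24 = -7*(-42) - 24 = 294 - 24 = 270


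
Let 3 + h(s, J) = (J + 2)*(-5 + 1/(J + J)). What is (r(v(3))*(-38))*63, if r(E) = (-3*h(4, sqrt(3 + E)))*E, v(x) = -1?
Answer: 89775 + 32319*sqrt(2) ≈ 1.3548e+5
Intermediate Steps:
h(s, J) = -3 + (-5 + 1/(2*J))*(2 + J) (h(s, J) = -3 + (J + 2)*(-5 + 1/(J + J)) = -3 + (2 + J)*(-5 + 1/(2*J)) = -3 + (-5 + 1/(2*J))*(2 + J))
r(E) = E*(75/2 - 3/sqrt(3 + E) + 15*sqrt(3 + E)) (r(E) = (-3*(-25/2 + 1/(sqrt(3 + E)) - 5*sqrt(3 + E)))*E = (-3*(-25/2 + 1/sqrt(3 + E) - 5*sqrt(3 + E)))*E = (75/2 - 3/sqrt(3 + E) + 15*sqrt(3 + E))*E = E*(75/2 - 3/sqrt(3 + E) + 15*sqrt(3 + E)))
(r(v(3))*(-38))*63 = (((3/2)*(-1)*(28 + 10*(-1) + 25*sqrt(3 - 1))/sqrt(3 - 1))*(-38))*63 = (((3/2)*(-1)*(28 - 10 + 25*sqrt(2))/sqrt(2))*(-38))*63 = (((3/2)*(-1)*(sqrt(2)/2)*(18 + 25*sqrt(2)))*(-38))*63 = (-3*sqrt(2)*(18 + 25*sqrt(2))/4*(-38))*63 = (57*sqrt(2)*(18 + 25*sqrt(2))/2)*63 = 3591*sqrt(2)*(18 + 25*sqrt(2))/2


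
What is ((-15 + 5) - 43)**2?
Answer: 2809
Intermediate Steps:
((-15 + 5) - 43)**2 = (-10 - 43)**2 = (-53)**2 = 2809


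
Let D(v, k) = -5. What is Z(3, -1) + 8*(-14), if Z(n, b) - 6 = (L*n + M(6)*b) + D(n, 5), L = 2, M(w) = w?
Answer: -111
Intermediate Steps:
Z(n, b) = 1 + 2*n + 6*b (Z(n, b) = 6 + ((2*n + 6*b) - 5) = 6 + (-5 + 2*n + 6*b) = 1 + 2*n + 6*b)
Z(3, -1) + 8*(-14) = (1 + 2*3 + 6*(-1)) + 8*(-14) = (1 + 6 - 6) - 112 = 1 - 112 = -111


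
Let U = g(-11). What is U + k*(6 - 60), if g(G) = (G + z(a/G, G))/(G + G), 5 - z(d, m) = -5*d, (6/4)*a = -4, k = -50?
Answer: 980179/363 ≈ 2700.2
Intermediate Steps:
a = -8/3 (a = (⅔)*(-4) = -8/3 ≈ -2.6667)
z(d, m) = 5 + 5*d (z(d, m) = 5 - (-5)*d = 5 + 5*d)
g(G) = (5 + G - 40/(3*G))/(2*G) (g(G) = (G + (5 + 5*(-8/(3*G))))/(G + G) = (G + (5 - 40/(3*G)))/((2*G)) = (5 + G - 40/(3*G))*(1/(2*G)) = (5 + G - 40/(3*G))/(2*G))
U = 79/363 (U = (⅙)*(-40 + 3*(-11)² + 15*(-11))/(-11)² = (⅙)*(1/121)*(-40 + 3*121 - 165) = (⅙)*(1/121)*(-40 + 363 - 165) = (⅙)*(1/121)*158 = 79/363 ≈ 0.21763)
U + k*(6 - 60) = 79/363 - 50*(6 - 60) = 79/363 - 50*(-54) = 79/363 + 2700 = 980179/363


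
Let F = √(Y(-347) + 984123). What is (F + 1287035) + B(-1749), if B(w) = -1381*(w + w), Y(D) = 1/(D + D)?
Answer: 6117773 + √473989064534/694 ≈ 6.1188e+6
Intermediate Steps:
Y(D) = 1/(2*D)
B(w) = -2762*w
F = √473989064534/694 (F = √((½)/(-347) + 984123) = √((½)*(-1/347) + 984123) = √(-1/694 + 984123) = √(682981361/694) = √473989064534/694 ≈ 992.03)
(F + 1287035) + B(-1749) = (√473989064534/694 + 1287035) - 2762*(-1749) = (1287035 + √473989064534/694) + 4830738 = 6117773 + √473989064534/694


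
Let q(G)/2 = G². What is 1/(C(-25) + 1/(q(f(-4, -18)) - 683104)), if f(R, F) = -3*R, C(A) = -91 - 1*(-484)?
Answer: 682816/268346687 ≈ 0.0025445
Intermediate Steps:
C(A) = 393 (C(A) = -91 + 484 = 393)
q(G) = 2*G²
1/(C(-25) + 1/(q(f(-4, -18)) - 683104)) = 1/(393 + 1/(2*(-3*(-4))² - 683104)) = 1/(393 + 1/(2*12² - 683104)) = 1/(393 + 1/(2*144 - 683104)) = 1/(393 + 1/(288 - 683104)) = 1/(393 + 1/(-682816)) = 1/(393 - 1/682816) = 1/(268346687/682816) = 682816/268346687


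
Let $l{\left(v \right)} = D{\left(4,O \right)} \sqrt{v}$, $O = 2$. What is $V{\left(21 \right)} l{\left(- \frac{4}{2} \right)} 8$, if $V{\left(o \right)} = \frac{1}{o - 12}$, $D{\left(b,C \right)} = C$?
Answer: $\frac{16 i \sqrt{2}}{9} \approx 2.5142 i$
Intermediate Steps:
$l{\left(v \right)} = 2 \sqrt{v}$
$V{\left(o \right)} = \frac{1}{-12 + o}$
$V{\left(21 \right)} l{\left(- \frac{4}{2} \right)} 8 = \frac{2 \sqrt{- \frac{4}{2}} \cdot 8}{-12 + 21} = \frac{2 \sqrt{\left(-4\right) \frac{1}{2}} \cdot 8}{9} = \frac{2 \sqrt{-2} \cdot 8}{9} = \frac{2 i \sqrt{2} \cdot 8}{9} = \frac{16 i \sqrt{2}}{9}$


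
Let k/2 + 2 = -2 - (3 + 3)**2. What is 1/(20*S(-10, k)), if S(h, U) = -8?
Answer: -1/160 ≈ -0.0062500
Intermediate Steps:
k = -80 (k = -4 + 2*(-2 - (3 + 3)**2) = -4 + 2*(-2 - 1*6**2) = -4 + 2*(-2 - 1*36) = -4 + 2*(-2 - 36) = -4 + 2*(-38) = -4 - 76 = -80)
1/(20*S(-10, k)) = 1/(20*(-8)) = 1/(-160) = -1/160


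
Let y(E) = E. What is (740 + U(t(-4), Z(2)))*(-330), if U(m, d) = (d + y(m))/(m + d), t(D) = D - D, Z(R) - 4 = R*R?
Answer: -244530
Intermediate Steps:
Z(R) = 4 + R² (Z(R) = 4 + R*R = 4 + R²)
t(D) = 0
U(m, d) = 1 (U(m, d) = (d + m)/(m + d) = (d + m)/(d + m) = 1)
(740 + U(t(-4), Z(2)))*(-330) = (740 + 1)*(-330) = 741*(-330) = -244530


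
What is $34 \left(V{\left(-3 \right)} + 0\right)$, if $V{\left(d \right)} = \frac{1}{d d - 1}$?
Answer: $\frac{17}{4} \approx 4.25$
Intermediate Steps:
$V{\left(d \right)} = \frac{1}{-1 + d^{2}}$ ($V{\left(d \right)} = \frac{1}{d^{2} - 1} = \frac{1}{-1 + d^{2}}$)
$34 \left(V{\left(-3 \right)} + 0\right) = 34 \left(\frac{1}{-1 + \left(-3\right)^{2}} + 0\right) = 34 \left(\frac{1}{-1 + 9} + 0\right) = 34 \left(\frac{1}{8} + 0\right) = 34 \cdot \frac{1}{8} = \frac{17}{4}$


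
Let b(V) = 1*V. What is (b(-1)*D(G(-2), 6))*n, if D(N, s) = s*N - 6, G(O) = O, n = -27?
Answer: -486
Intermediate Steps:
D(N, s) = -6 + N*s (D(N, s) = N*s - 6 = -6 + N*s)
b(V) = V
(b(-1)*D(G(-2), 6))*n = -(-6 - 2*6)*(-27) = -(-6 - 12)*(-27) = -1*(-18)*(-27) = 18*(-27) = -486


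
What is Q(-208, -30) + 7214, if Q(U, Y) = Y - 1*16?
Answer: 7168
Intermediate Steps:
Q(U, Y) = -16 + Y (Q(U, Y) = Y - 16 = -16 + Y)
Q(-208, -30) + 7214 = (-16 - 30) + 7214 = -46 + 7214 = 7168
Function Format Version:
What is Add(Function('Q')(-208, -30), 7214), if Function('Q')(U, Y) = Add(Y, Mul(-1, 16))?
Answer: 7168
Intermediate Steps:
Function('Q')(U, Y) = Add(-16, Y) (Function('Q')(U, Y) = Add(Y, -16) = Add(-16, Y))
Add(Function('Q')(-208, -30), 7214) = Add(Add(-16, -30), 7214) = Add(-46, 7214) = 7168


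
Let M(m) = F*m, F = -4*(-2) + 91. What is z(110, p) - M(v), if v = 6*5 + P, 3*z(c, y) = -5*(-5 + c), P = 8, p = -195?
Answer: -3937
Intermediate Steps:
F = 99 (F = 8 + 91 = 99)
z(c, y) = 25/3 - 5*c/3 (z(c, y) = (-5*(-5 + c))/3 = (25 - 5*c)/3 = 25/3 - 5*c/3)
v = 38 (v = 6*5 + 8 = 30 + 8 = 38)
M(m) = 99*m
z(110, p) - M(v) = (25/3 - 5/3*110) - 99*38 = (25/3 - 550/3) - 1*3762 = -175 - 3762 = -3937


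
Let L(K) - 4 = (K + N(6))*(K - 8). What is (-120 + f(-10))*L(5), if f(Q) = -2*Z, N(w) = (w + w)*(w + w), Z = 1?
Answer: 54046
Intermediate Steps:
N(w) = 4*w**2 (N(w) = (2*w)*(2*w) = 4*w**2)
f(Q) = -2 (f(Q) = -2*1 = -2)
L(K) = 4 + (-8 + K)*(144 + K) (L(K) = 4 + (K + 4*6**2)*(K - 8) = 4 + (K + 4*36)*(-8 + K) = 4 + (K + 144)*(-8 + K) = 4 + (144 + K)*(-8 + K) = 4 + (-8 + K)*(144 + K))
(-120 + f(-10))*L(5) = (-120 - 2)*(-1148 + 5**2 + 136*5) = -122*(-1148 + 25 + 680) = -122*(-443) = 54046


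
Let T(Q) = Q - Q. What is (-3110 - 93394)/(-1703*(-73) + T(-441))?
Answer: -96504/124319 ≈ -0.77626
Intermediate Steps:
T(Q) = 0
(-3110 - 93394)/(-1703*(-73) + T(-441)) = (-3110 - 93394)/(-1703*(-73) + 0) = -96504/(124319 + 0) = -96504/124319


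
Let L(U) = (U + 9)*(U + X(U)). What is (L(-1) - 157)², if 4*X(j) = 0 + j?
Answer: 27889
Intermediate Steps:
X(j) = j/4 (X(j) = (0 + j)/4 = j/4)
L(U) = 5*U*(9 + U)/4 (L(U) = (U + 9)*(U + U/4) = (9 + U)*(5*U/4) = 5*U*(9 + U)/4)
(L(-1) - 157)² = ((5/4)*(-1)*(9 - 1) - 157)² = ((5/4)*(-1)*8 - 157)² = (-10 - 157)² = (-167)² = 27889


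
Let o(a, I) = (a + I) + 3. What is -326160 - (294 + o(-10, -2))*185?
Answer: -378885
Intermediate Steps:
o(a, I) = 3 + I + a (o(a, I) = (I + a) + 3 = 3 + I + a)
-326160 - (294 + o(-10, -2))*185 = -326160 - (294 + (3 - 2 - 10))*185 = -326160 - (294 - 9)*185 = -326160 - 285*185 = -326160 - 1*52725 = -326160 - 52725 = -378885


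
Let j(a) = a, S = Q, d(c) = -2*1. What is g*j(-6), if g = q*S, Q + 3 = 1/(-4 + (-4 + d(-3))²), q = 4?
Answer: 285/4 ≈ 71.250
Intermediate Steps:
d(c) = -2
Q = -95/32 (Q = -3 + 1/(-4 + (-4 - 2)²) = -3 + 1/(-4 + (-6)²) = -3 + 1/(-4 + 36) = -3 + 1/32 = -95/32 ≈ -2.9688)
S = -95/32 ≈ -2.9688
g = -95/8 (g = 4*(-95/32) = -95/8 ≈ -11.875)
g*j(-6) = -95/8*(-6) = 285/4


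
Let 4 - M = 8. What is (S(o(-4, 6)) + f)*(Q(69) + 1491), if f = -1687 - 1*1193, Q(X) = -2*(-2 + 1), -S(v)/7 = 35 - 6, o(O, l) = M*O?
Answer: -4602919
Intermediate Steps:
M = -4 (M = 4 - 1*8 = 4 - 8 = -4)
o(O, l) = -4*O
S(v) = -203 (S(v) = -7*(35 - 6) = -7*29 = -203)
Q(X) = 2 (Q(X) = -2*(-1) = 2)
f = -2880 (f = -1687 - 1193 = -2880)
(S(o(-4, 6)) + f)*(Q(69) + 1491) = (-203 - 2880)*(2 + 1491) = -3083*1493 = -4602919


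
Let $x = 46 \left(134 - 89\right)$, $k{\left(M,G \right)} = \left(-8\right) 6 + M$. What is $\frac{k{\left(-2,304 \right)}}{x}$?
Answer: $- \frac{5}{207} \approx -0.024155$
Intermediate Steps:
$k{\left(M,G \right)} = -48 + M$
$x = 2070$ ($x = 46 \cdot 45 = 2070$)
$\frac{k{\left(-2,304 \right)}}{x} = \frac{-48 - 2}{2070} = \left(-50\right) \frac{1}{2070} = - \frac{5}{207}$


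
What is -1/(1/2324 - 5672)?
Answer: 2324/13181727 ≈ 0.00017630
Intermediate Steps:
-1/(1/2324 - 5672) = -1/(-13181727/2324) = -2324/13181727*(-1) = 2324/13181727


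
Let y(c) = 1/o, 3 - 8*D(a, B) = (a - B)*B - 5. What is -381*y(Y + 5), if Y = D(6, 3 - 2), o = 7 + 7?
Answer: -381/14 ≈ -27.214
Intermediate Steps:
D(a, B) = 1 - B*(a - B)/8 (D(a, B) = 3/8 - ((a - B)*B - 5)/8 = 3/8 - (B*(a - B) - 5)/8 = 3/8 - (-5 + B*(a - B))/8 = 3/8 + (5/8 - B*(a - B)/8) = 1 - B*(a - B)/8)
o = 14
Y = 3/8 (Y = 1 + (3 - 2)**2/8 - 1/8*(3 - 2)*6 = 1 + (1/8)*1**2 - 1/8*1*6 = 1 + (1/8)*1 - 3/4 = 1 + 1/8 - 3/4 = 3/8 ≈ 0.37500)
y(c) = 1/14
-381*y(Y + 5) = -381*1/14 = -381/14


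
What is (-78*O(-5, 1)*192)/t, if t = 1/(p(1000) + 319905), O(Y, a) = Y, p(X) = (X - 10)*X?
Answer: 98085686400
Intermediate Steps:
p(X) = X*(-10 + X) (p(X) = (-10 + X)*X = X*(-10 + X))
t = 1/1309905 (t = 1/(1000*(-10 + 1000) + 319905) = 1/(1000*990 + 319905) = 1/(990000 + 319905) = 1/1309905 ≈ 7.6341e-7)
(-78*O(-5, 1)*192)/t = (-(-390)*192)/(1/1309905) = -78*(-960)*1309905 = 74880*1309905 = 98085686400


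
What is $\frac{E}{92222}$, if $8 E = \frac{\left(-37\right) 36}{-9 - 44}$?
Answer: $\frac{333}{9775532} \approx 3.4065 \cdot 10^{-5}$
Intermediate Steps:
$E = \frac{333}{106}$ ($E = \frac{\left(-37\right) 36 \frac{1}{-9 - 44}}{8} = \frac{\left(-1332\right) \frac{1}{-53}}{8} = \frac{\left(-1332\right) \left(- \frac{1}{53}\right)}{8} = \frac{1}{8} \cdot \frac{1332}{53} = \frac{333}{106} \approx 3.1415$)
$\frac{E}{92222} = \frac{333}{106 \cdot 92222} = \frac{333}{106} \cdot \frac{1}{92222} = \frac{333}{9775532}$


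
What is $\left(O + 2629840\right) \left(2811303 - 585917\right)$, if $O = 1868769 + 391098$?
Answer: $10881485501902$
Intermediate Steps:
$O = 2259867$
$\left(O + 2629840\right) \left(2811303 - 585917\right) = \left(2259867 + 2629840\right) \left(2811303 - 585917\right) = 4889707 \cdot 2225386 = 10881485501902$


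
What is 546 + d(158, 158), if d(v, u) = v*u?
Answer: 25510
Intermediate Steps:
d(v, u) = u*v
546 + d(158, 158) = 546 + 158*158 = 546 + 24964 = 25510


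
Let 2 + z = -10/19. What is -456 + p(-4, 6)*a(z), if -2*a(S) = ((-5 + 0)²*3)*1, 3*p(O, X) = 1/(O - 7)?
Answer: -10007/22 ≈ -454.86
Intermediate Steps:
z = -48/19 (z = -2 - 10/19 = -48/19 ≈ -2.5263)
p(O, X) = 1/(3*(-7 + O)) (p(O, X) = 1/(3*(O - 7)) = 1/(3*(-7 + O)))
a(S) = -75/2 (a(S) = -(-5 + 0)²*3/2 = -(-5)²*3/2 = -25*3/2 = -75/2)
-456 + p(-4, 6)*a(z) = -456 + (1/(3*(-7 - 4)))*(-75/2) = -456 + ((⅓)/(-11))*(-75/2) = -456 + ((⅓)*(-1/11))*(-75/2) = -456 - 1/33*(-75/2) = -456 + 25/22 = -10007/22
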